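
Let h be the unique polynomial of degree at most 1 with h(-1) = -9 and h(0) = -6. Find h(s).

Using the Lagrange interpolation formula with nodes -1, 0:
  L_0(s) = s / -1
  L_1(s) = (s + 1) / 1
Then h(s) = -9·L_0(s) - 6·L_1(s).
Expanding and collecting terms gives h(s) = 3s - 6.
Check: h(0) = -6. ✓

h(s) = 3s - 6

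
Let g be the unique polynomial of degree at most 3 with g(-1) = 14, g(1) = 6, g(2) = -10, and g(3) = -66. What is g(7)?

-1170

Using the Lagrange interpolation formula with nodes -1, 1, 2, 3:
  L_0(n) = (n - 1)(n - 2)(n - 3) / -24
  L_1(n) = (n + 1)(n - 2)(n - 3) / 4
  L_2(n) = (n + 1)(n - 1)(n - 3) / -3
  L_3(n) = (n + 1)(n - 1)(n - 2) / 8
Then g(n) = 14·L_0(n) + 6·L_1(n) - 10·L_2(n) - 66·L_3(n).
Expanding and collecting terms gives g(n) = -4n^3 + 4n^2 + 6.
Evaluating at n = 7: g(7) = -1170.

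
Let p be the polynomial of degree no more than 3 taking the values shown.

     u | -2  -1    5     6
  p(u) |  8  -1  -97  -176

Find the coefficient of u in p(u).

1

Write p(u) = au^3 + bu^2 + cu + d. Substituting each data point gives a linear system:
  -8a + 4b - 2c + d = 8
  -a + b - c + d = -1
  125a + 25b + 5c + d = -97
  216a + 36b + 6c + d = -176
Solving the system yields a = -1, b = 1, c = 1, d = -2.
So p(u) = -u^3 + u^2 + u - 2.
The coefficient of u is 1.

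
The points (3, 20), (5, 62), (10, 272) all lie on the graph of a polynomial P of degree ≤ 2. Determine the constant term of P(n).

Write P(n) = an^2 + bn + c. Substituting each data point gives a linear system:
  9a + 3b + c = 20
  25a + 5b + c = 62
  100a + 10b + c = 272
Solving the system yields a = 3, b = -3, c = 2.
So P(n) = 3n^2 - 3n + 2.
The constant term is 2.

2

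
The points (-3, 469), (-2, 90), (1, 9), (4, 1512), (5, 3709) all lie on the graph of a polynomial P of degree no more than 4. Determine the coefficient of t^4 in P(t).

6

Write P(t) = at^4 + bt^3 + ct^2 + dt + e. Substituting each data point gives a linear system:
  81a - 27b + 9c - 3d + e = 469
  16a - 8b + 4c - 2d + e = 90
  a + b + c + d + e = 9
  256a + 64b + 16c + 4d + e = 1512
  625a + 125b + 25c + 5d + e = 3709
Solving the system yields a = 6, b = 0, c = -2, d = 1, e = 4.
So P(t) = 6t^4 - 2t^2 + t + 4.
The leading coefficient is 6.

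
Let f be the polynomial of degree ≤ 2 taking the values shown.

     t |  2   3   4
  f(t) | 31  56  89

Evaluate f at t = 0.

5

Write f(t) = at^2 + bt + c. Substituting each data point gives a linear system:
  4a + 2b + c = 31
  9a + 3b + c = 56
  16a + 4b + c = 89
Solving the system yields a = 4, b = 5, c = 5.
So f(t) = 4t^2 + 5t + 5.
Then f(0) = 5.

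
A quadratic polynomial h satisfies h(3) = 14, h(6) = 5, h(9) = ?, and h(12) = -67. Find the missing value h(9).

The 3 known points determine the degree-2 polynomial uniquely.
Write h(s) = as^2 + bs + c. Substituting each data point gives a linear system:
  9a + 3b + c = 14
  36a + 6b + c = 5
  144a + 12b + c = -67
Solving the system yields a = -1, b = 6, c = 5.
So h(s) = -s^2 + 6s + 5.
Then h(9) = -22.

-22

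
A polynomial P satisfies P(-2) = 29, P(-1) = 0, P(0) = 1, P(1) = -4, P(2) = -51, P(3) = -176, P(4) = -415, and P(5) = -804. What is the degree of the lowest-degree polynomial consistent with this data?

3

Forward differences of the values at t = -2, -1, 0, 1, 2, 3, 4, 5:
  P  : 29  0  1  -4  -51  -176  -415  -804
  Δ  : -29  1  -5  -47  -125  -239  -389
  Δ^2: 30  -6  -42  -78  -114  -150
  Δ^3: -36  -36  -36  -36  -36
  Δ^4: 0  0  0  0
  Δ^5: 0  0  0
  Δ^6: 0  0
  Δ^7: 0
The third differences are constant (-36) and nonzero, while all higher differences vanish, so the minimal degree is 3.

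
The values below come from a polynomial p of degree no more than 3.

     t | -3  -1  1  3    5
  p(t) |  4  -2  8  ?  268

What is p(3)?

On equispaced nodes a degree-3 polynomial has vanishing fourth forward difference, so
  p(-3) - 4·p(-1) + 6·p(1) - 4·p(3) + p(5) = 0.
Substituting the known values and solving for p(3):
  -4·p(3) = -328
  p(3) = 82.

82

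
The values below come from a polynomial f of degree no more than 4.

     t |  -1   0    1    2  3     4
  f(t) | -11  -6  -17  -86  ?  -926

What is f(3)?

The 5 known points determine the degree-4 polynomial uniquely.
Write f(t) = at^4 + bt^3 + ct^2 + dt + e. Substituting each data point gives a linear system:
  a - b + c - d + e = -11
  e = -6
  a + b + c + d + e = -17
  16a + 8b + 4c + 2d + e = -86
  256a + 64b + 16c + 4d + e = -926
Solving the system yields a = -3, b = -1, c = -5, d = -2, e = -6.
So f(t) = -3t⁴ - t³ - 5t² - 2t - 6.
Then f(3) = -327.

-327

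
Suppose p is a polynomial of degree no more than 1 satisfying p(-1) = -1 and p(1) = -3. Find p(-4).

2

Write p(u) = au + b. Substituting each data point gives a linear system:
  -a + b = -1
  a + b = -3
Solving the system yields a = -1, b = -2.
So p(u) = -u - 2.
Then p(-4) = 2.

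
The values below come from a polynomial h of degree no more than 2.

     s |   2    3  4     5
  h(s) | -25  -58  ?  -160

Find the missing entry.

On equispaced nodes a degree-2 polynomial has vanishing third forward difference, so
  - h(2) + 3·h(3) - 3·h(4) + h(5) = 0.
Substituting the known values and solving for h(4):
  -3·h(4) = 309
  h(4) = -103.

-103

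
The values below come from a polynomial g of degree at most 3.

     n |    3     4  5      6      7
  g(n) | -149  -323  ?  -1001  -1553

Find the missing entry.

The 4 known points determine the degree-3 polynomial uniquely.
Write g(n) = an^3 + bn^2 + cn + d. Substituting each data point gives a linear system:
  27a + 9b + 3c + d = -149
  64a + 16b + 4c + d = -323
  216a + 36b + 6c + d = -1001
  343a + 49b + 7c + d = -1553
Solving the system yields a = -4, b = -3, c = -5, d = 1.
So g(n) = -4n^3 - 3n^2 - 5n + 1.
Then g(5) = -599.

-599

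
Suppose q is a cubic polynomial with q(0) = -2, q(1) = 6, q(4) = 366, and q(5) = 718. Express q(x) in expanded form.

q(x) = 6x^3 - 2x^2 + 4x - 2

Using the Lagrange interpolation formula with nodes 0, 1, 4, 5:
  L_0(x) = (x - 1)(x - 4)(x - 5) / -20
  L_1(x) = x(x - 4)(x - 5) / 12
  L_2(x) = x(x - 1)(x - 5) / -12
  L_3(x) = x(x - 1)(x - 4) / 20
Then q(x) = -2·L_0(x) + 6·L_1(x) + 366·L_2(x) + 718·L_3(x).
Expanding and collecting terms gives q(x) = 6x³ - 2x² + 4x - 2.
Check: q(1) = 6. ✓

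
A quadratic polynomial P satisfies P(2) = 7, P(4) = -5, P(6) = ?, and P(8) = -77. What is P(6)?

The 3 known points determine the degree-2 polynomial uniquely.
Write P(x) = ax^2 + bx + c. Substituting each data point gives a linear system:
  4a + 2b + c = 7
  16a + 4b + c = -5
  64a + 8b + c = -77
Solving the system yields a = -2, b = 6, c = 3.
So P(x) = -2x^2 + 6x + 3.
Then P(6) = -33.

-33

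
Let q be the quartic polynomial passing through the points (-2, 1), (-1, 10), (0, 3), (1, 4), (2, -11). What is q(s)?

Write q(s) = as^4 + bs^3 + cs^2 + ds + e. Substituting each data point gives a linear system:
  16a - 8b + 4c - 2d + e = 1
  a - b + c - d + e = 10
  e = 3
  a + b + c + d + e = 4
  16a + 8b + 4c + 2d + e = -11
Solving the system yields a = -2, b = 0, c = 6, d = -3, e = 3.
So q(s) = -2s^4 + 6s^2 - 3s + 3.
Check: q(0) = 3. ✓

q(s) = -2s^4 + 6s^2 - 3s + 3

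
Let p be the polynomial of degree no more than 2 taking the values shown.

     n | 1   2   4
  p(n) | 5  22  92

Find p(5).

Write p(n) = an^2 + bn + c. Substituting each data point gives a linear system:
  a + b + c = 5
  4a + 2b + c = 22
  16a + 4b + c = 92
Solving the system yields a = 6, b = -1, c = 0.
So p(n) = 6n² - n.
Then p(5) = 145.

145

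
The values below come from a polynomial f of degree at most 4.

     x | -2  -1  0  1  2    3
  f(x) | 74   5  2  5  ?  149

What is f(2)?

26

The 5 known points determine the degree-4 polynomial uniquely.
Write f(x) = ax^4 + bx^3 + cx^2 + dx + e. Substituting each data point gives a linear system:
  16a - 8b + 4c - 2d + e = 74
  a - b + c - d + e = 5
  e = 2
  a + b + c + d + e = 5
  81a + 27b + 9c + 3d + e = 149
Solving the system yields a = 3, b = -4, c = 0, d = 4, e = 2.
So f(x) = 3x^4 - 4x^3 + 4x + 2.
Then f(2) = 26.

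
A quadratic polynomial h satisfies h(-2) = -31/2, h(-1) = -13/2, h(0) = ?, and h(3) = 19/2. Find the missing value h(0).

The 3 known points determine the degree-2 polynomial uniquely.
Write h(x) = ax^2 + bx + c. Substituting each data point gives a linear system:
  4a - 2b + c = -31/2
  a - b + c = -13/2
  9a + 3b + c = 19/2
Solving the system yields a = -1, b = 6, c = 1/2.
So h(x) = -x² + 6x + 1/2.
Then h(0) = 1/2.

1/2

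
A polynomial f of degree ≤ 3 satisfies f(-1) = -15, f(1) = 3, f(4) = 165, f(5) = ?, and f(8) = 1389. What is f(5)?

The 4 known points determine the degree-3 polynomial uniquely.
Write f(x) = ax^3 + bx^2 + cx + d. Substituting each data point gives a linear system:
  -a + b - c + d = -15
  a + b + c + d = 3
  64a + 16b + 4c + d = 165
  512a + 64b + 8c + d = 1389
Solving the system yields a = 3, b = -3, c = 6, d = -3.
So f(x) = 3x^3 - 3x^2 + 6x - 3.
Then f(5) = 327.

327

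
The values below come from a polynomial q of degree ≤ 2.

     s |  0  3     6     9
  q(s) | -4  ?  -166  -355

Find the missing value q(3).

The 3 known points determine the degree-2 polynomial uniquely.
Write q(s) = as^2 + bs + c. Substituting each data point gives a linear system:
  c = -4
  36a + 6b + c = -166
  81a + 9b + c = -355
Solving the system yields a = -4, b = -3, c = -4.
So q(s) = -4s² - 3s - 4.
Then q(3) = -49.

-49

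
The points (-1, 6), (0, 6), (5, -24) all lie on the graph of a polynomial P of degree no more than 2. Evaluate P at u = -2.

Using the Lagrange interpolation formula with nodes -1, 0, 5:
  L_0(u) = u(u - 5) / 6
  L_1(u) = (u + 1)(u - 5) / -5
  L_2(u) = (u + 1)u / 30
Then P(u) = 6·L_0(u) + 6·L_1(u) - 24·L_2(u).
Expanding and collecting terms gives P(u) = -u² - u + 6.
Evaluating at u = -2: P(-2) = 4.

4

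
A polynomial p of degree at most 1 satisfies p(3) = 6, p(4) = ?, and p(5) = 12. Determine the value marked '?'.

9

The 2 known points determine the degree-1 polynomial uniquely.
Write p(x) = ax + b. Substituting each data point gives a linear system:
  3a + b = 6
  5a + b = 12
Solving the system yields a = 3, b = -3.
So p(x) = 3x - 3.
Then p(4) = 9.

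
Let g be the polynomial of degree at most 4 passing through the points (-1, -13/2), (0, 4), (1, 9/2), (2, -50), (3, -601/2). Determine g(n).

g(n) = -4n^4 + (1/2)n^3 - n^2 + 5n + 4

Write g(n) = an^4 + bn^3 + cn^2 + dn + e. Substituting each data point gives a linear system:
  a - b + c - d + e = -13/2
  e = 4
  a + b + c + d + e = 9/2
  16a + 8b + 4c + 2d + e = -50
  81a + 27b + 9c + 3d + e = -601/2
Solving the system yields a = -4, b = 1/2, c = -1, d = 5, e = 4.
So g(n) = -4n⁴ + (1/2)n³ - n² + 5n + 4.
Check: g(2) = -50. ✓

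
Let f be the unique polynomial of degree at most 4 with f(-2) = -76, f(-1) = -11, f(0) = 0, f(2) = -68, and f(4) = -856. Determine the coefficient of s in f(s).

Write f(s) = as^4 + bs^3 + cs^2 + ds + e. Substituting each data point gives a linear system:
  16a - 8b + 4c - 2d + e = -76
  a - b + c - d + e = -11
  e = 0
  16a + 8b + 4c + 2d + e = -68
  256a + 64b + 16c + 4d + e = -856
Solving the system yields a = -3, b = 0, c = -6, d = 2, e = 0.
So f(s) = -3s⁴ - 6s² + 2s.
The coefficient of s is 2.

2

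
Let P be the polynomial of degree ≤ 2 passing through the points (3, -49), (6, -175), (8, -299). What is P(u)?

P(u) = -4u^2 - 6u + 5

Write P(u) = au^2 + bu + c. Substituting each data point gives a linear system:
  9a + 3b + c = -49
  36a + 6b + c = -175
  64a + 8b + c = -299
Solving the system yields a = -4, b = -6, c = 5.
So P(u) = -4u^2 - 6u + 5.
Check: P(6) = -175. ✓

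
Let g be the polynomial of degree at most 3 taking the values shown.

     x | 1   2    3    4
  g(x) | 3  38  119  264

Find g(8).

Forward differences of the values at x = 1, 2, 3, 4:
  g  : 3  38  119  264
  Δ  : 35  81  145
  Δ^2: 46  64
  Δ^3: 18
The third differences are constant, confirming degree 3.
Interpolating (Newton forward form) and evaluating at x = 8 gives g(8) = 1844.

1844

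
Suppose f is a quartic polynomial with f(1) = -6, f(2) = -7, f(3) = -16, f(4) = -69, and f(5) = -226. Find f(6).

Using the Lagrange interpolation formula with nodes 1, 2, 3, 4, 5:
  L_0(x) = (x - 2)(x - 3)(x - 4)(x - 5) / 24
  L_1(x) = (x - 1)(x - 3)(x - 4)(x - 5) / -6
  L_2(x) = (x - 1)(x - 2)(x - 4)(x - 5) / 4
  L_3(x) = (x - 1)(x - 2)(x - 3)(x - 5) / -6
  L_4(x) = (x - 1)(x - 2)(x - 3)(x - 4) / 24
Then f(x) = -6·L_0(x) - 7·L_1(x) - 16·L_2(x) - 69·L_3(x) - 226·L_4(x).
Expanding and collecting terms gives f(x) = -x^4 + 4x^3 - 3x^2 - 5x - 1.
Evaluating at x = 6: f(6) = -571.

-571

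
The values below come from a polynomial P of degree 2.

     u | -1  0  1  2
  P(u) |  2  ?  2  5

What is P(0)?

The 3 known points determine the degree-2 polynomial uniquely.
Write P(u) = au^2 + bu + c. Substituting each data point gives a linear system:
  a - b + c = 2
  a + b + c = 2
  4a + 2b + c = 5
Solving the system yields a = 1, b = 0, c = 1.
So P(u) = u² + 1.
Then P(0) = 1.

1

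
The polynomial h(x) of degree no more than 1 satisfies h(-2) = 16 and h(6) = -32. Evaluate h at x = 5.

Write h(x) = ax + b. Substituting each data point gives a linear system:
  -2a + b = 16
  6a + b = -32
Solving the system yields a = -6, b = 4.
So h(x) = -6x + 4.
Then h(5) = -26.

-26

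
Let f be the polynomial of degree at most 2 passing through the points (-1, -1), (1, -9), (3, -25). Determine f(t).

Using the Lagrange interpolation formula with nodes -1, 1, 3:
  L_0(t) = (t - 1)(t - 3) / 8
  L_1(t) = (t + 1)(t - 3) / -4
  L_2(t) = (t + 1)(t - 1) / 8
Then f(t) = -1·L_0(t) - 9·L_1(t) - 25·L_2(t).
Expanding and collecting terms gives f(t) = -t^2 - 4t - 4.
Check: f(3) = -25. ✓

f(t) = -t^2 - 4t - 4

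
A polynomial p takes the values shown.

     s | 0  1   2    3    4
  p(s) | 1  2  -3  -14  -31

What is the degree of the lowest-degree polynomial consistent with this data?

Forward differences of the values at s = 0, 1, 2, 3, 4:
  p  : 1  2  -3  -14  -31
  Δ  : 1  -5  -11  -17
  Δ^2: -6  -6  -6
  Δ^3: 0  0
  Δ^4: 0
The second differences are constant (-6) and nonzero, while all higher differences vanish, so the minimal degree is 2.

2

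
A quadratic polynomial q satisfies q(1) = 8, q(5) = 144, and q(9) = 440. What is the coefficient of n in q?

4

Write q(n) = an^2 + bn + c. Substituting each data point gives a linear system:
  a + b + c = 8
  25a + 5b + c = 144
  81a + 9b + c = 440
Solving the system yields a = 5, b = 4, c = -1.
So q(n) = 5n² + 4n - 1.
The coefficient of n is 4.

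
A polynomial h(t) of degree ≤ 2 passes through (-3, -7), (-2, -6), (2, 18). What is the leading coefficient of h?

Write h(t) = at^2 + bt + c. Substituting each data point gives a linear system:
  9a - 3b + c = -7
  4a - 2b + c = -6
  4a + 2b + c = 18
Solving the system yields a = 1, b = 6, c = 2.
So h(t) = t^2 + 6t + 2.
The leading coefficient is 1.

1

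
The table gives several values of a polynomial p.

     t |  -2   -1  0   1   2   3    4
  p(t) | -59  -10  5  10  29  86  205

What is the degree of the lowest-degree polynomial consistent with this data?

3

Forward differences of the values at t = -2, -1, 0, 1, 2, 3, 4:
  p  : -59  -10  5  10  29  86  205
  Δ  : 49  15  5  19  57  119
  Δ^2: -34  -10  14  38  62
  Δ^3: 24  24  24  24
  Δ^4: 0  0  0
  Δ^5: 0  0
  Δ^6: 0
The third differences are constant (24) and nonzero, while all higher differences vanish, so the minimal degree is 3.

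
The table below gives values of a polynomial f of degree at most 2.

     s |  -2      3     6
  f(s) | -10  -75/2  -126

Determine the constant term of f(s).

Write f(s) = as^2 + bs + c. Substituting each data point gives a linear system:
  4a - 2b + c = -10
  9a + 3b + c = -75/2
  36a + 6b + c = -126
Solving the system yields a = -3, b = -5/2, c = -3.
So f(s) = -3s^2 - (5/2)s - 3.
The constant term is -3.

-3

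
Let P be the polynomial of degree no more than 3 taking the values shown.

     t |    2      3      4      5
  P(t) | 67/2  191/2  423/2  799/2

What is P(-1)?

-17/2

Write P(t) = at^3 + bt^2 + ct + d. Substituting each data point gives a linear system:
  8a + 4b + 2c + d = 67/2
  27a + 9b + 3c + d = 191/2
  64a + 16b + 4c + d = 423/2
  125a + 25b + 5c + d = 799/2
Solving the system yields a = 3, b = 0, c = 5, d = -1/2.
So P(t) = 3t^3 + 5t - 1/2.
Then P(-1) = -17/2.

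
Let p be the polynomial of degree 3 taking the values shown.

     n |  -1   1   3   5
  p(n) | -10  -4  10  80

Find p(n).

Using the Lagrange interpolation formula with nodes -1, 1, 3, 5:
  L_0(n) = (n - 1)(n - 3)(n - 5) / -48
  L_1(n) = (n + 1)(n - 3)(n - 5) / 16
  L_2(n) = (n + 1)(n - 1)(n - 5) / -16
  L_3(n) = (n + 1)(n - 1)(n - 3) / 48
Then p(n) = -10·L_0(n) - 4·L_1(n) + 10·L_2(n) + 80·L_3(n).
Expanding and collecting terms gives p(n) = n^3 - 2n^2 + 2n - 5.
Check: p(5) = 80. ✓

p(n) = n^3 - 2n^2 + 2n - 5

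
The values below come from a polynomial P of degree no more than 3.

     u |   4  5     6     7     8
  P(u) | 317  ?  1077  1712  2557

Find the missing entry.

The 4 known points determine the degree-3 polynomial uniquely.
Write P(u) = au^3 + bu^2 + cu + d. Substituting each data point gives a linear system:
  64a + 16b + 4c + d = 317
  216a + 36b + 6c + d = 1077
  343a + 49b + 7c + d = 1712
  512a + 64b + 8c + d = 2557
Solving the system yields a = 5, b = 0, c = 0, d = -3.
So P(u) = 5u^3 - 3.
Then P(5) = 622.

622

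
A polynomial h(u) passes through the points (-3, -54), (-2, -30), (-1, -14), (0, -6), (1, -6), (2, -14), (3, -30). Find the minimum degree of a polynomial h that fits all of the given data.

Forward differences of the values at u = -3, -2, -1, 0, 1, 2, 3:
  h  : -54  -30  -14  -6  -6  -14  -30
  Δ  : 24  16  8  0  -8  -16
  Δ^2: -8  -8  -8  -8  -8
  Δ^3: 0  0  0  0
  Δ^4: 0  0  0
  Δ^5: 0  0
  Δ^6: 0
The second differences are constant (-8) and nonzero, while all higher differences vanish, so the minimal degree is 2.

2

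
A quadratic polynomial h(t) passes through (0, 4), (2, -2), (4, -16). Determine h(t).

h(t) = -t^2 - t + 4

Write h(t) = at^2 + bt + c. Substituting each data point gives a linear system:
  c = 4
  4a + 2b + c = -2
  16a + 4b + c = -16
Solving the system yields a = -1, b = -1, c = 4.
So h(t) = -t² - t + 4.
Check: h(2) = -2. ✓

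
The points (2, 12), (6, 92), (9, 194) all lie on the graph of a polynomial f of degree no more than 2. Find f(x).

Using the Lagrange interpolation formula with nodes 2, 6, 9:
  L_0(x) = (x - 6)(x - 9) / 28
  L_1(x) = (x - 2)(x - 9) / -12
  L_2(x) = (x - 2)(x - 6) / 21
Then f(x) = 12·L_0(x) + 92·L_1(x) + 194·L_2(x).
Expanding and collecting terms gives f(x) = 2x^2 + 4x - 4.
Check: f(2) = 12. ✓

f(x) = 2x^2 + 4x - 4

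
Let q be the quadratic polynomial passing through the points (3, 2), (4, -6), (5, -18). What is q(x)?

Using the Lagrange interpolation formula with nodes 3, 4, 5:
  L_0(x) = (x - 4)(x - 5) / 2
  L_1(x) = (x - 3)(x - 5) / -1
  L_2(x) = (x - 3)(x - 4) / 2
Then q(x) = 2·L_0(x) - 6·L_1(x) - 18·L_2(x).
Expanding and collecting terms gives q(x) = -2x^2 + 6x + 2.
Check: q(3) = 2. ✓

q(x) = -2x^2 + 6x + 2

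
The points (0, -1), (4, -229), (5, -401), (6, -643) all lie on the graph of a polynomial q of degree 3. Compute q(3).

Write q(x) = ax^3 + bx^2 + cx + d. Substituting each data point gives a linear system:
  d = -1
  64a + 16b + 4c + d = -229
  125a + 25b + 5c + d = -401
  216a + 36b + 6c + d = -643
Solving the system yields a = -2, b = -5, c = -5, d = -1.
So q(x) = -2x^3 - 5x^2 - 5x - 1.
Then q(3) = -115.

-115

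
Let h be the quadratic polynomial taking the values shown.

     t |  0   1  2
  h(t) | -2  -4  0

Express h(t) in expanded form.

h(t) = 3t^2 - 5t - 2

Write h(t) = at^2 + bt + c. Substituting each data point gives a linear system:
  c = -2
  a + b + c = -4
  4a + 2b + c = 0
Solving the system yields a = 3, b = -5, c = -2.
So h(t) = 3t^2 - 5t - 2.
Check: h(0) = -2. ✓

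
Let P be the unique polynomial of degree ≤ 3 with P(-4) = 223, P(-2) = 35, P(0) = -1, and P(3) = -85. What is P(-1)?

7

Write P(x) = ax^3 + bx^2 + cx + d. Substituting each data point gives a linear system:
  -64a + 16b - 4c + d = 223
  -8a + 4b - 2c + d = 35
  d = -1
  27a + 9b + 3c + d = -85
Solving the system yields a = -3, b = 1, c = -4, d = -1.
So P(x) = -3x^3 + x^2 - 4x - 1.
Then P(-1) = 7.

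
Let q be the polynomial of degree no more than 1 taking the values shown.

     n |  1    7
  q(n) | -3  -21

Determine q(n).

Write q(n) = an + b. Substituting each data point gives a linear system:
  a + b = -3
  7a + b = -21
Solving the system yields a = -3, b = 0.
So q(n) = -3n.
Check: q(1) = -3. ✓

q(n) = -3n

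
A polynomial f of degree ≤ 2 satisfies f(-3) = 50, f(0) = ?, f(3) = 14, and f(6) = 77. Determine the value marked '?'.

5

On equispaced nodes a degree-2 polynomial has vanishing third forward difference, so
  - f(-3) + 3·f(0) - 3·f(3) + f(6) = 0.
Substituting the known values and solving for f(0):
  3·f(0) = 15
  f(0) = 5.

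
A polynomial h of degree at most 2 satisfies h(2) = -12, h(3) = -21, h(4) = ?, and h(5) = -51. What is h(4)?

-34

The 3 known points determine the degree-2 polynomial uniquely.
Write h(u) = au^2 + bu + c. Substituting each data point gives a linear system:
  4a + 2b + c = -12
  9a + 3b + c = -21
  25a + 5b + c = -51
Solving the system yields a = -2, b = 1, c = -6.
So h(u) = -2u^2 + u - 6.
Then h(4) = -34.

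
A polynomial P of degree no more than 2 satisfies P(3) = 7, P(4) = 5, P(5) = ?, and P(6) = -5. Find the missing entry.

On equispaced nodes a degree-2 polynomial has vanishing third forward difference, so
  - P(3) + 3·P(4) - 3·P(5) + P(6) = 0.
Substituting the known values and solving for P(5):
  -3·P(5) = -3
  P(5) = 1.

1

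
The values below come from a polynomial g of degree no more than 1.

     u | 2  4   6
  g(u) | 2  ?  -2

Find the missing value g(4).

0

On equispaced nodes a degree-1 polynomial has vanishing second forward difference, so
  g(2) - 2·g(4) + g(6) = 0.
Substituting the known values and solving for g(4):
  -2·g(4) = 0
  g(4) = 0.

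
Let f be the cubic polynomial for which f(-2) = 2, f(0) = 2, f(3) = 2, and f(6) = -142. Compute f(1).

Write f(s) = as^3 + bs^2 + cs + d. Substituting each data point gives a linear system:
  -8a + 4b - 2c + d = 2
  d = 2
  27a + 9b + 3c + d = 2
  216a + 36b + 6c + d = -142
Solving the system yields a = -1, b = 1, c = 6, d = 2.
So f(s) = -s³ + s² + 6s + 2.
Then f(1) = 8.

8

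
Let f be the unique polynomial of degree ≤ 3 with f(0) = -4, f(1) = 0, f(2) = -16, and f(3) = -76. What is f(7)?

-1236

Forward differences of the values at x = 0, 1, 2, 3:
  f  : -4  0  -16  -76
  Δ  : 4  -16  -60
  Δ^2: -20  -44
  Δ^3: -24
The third differences are constant, confirming degree 3.
Interpolating (Newton forward form) and evaluating at x = 7 gives f(7) = -1236.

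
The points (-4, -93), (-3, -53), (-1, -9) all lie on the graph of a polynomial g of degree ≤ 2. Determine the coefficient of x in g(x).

Write g(x) = ax^2 + bx + c. Substituting each data point gives a linear system:
  16a - 4b + c = -93
  9a - 3b + c = -53
  a - b + c = -9
Solving the system yields a = -6, b = -2, c = -5.
So g(x) = -6x² - 2x - 5.
The coefficient of x is -2.

-2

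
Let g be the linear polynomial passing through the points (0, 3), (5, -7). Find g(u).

g(u) = -2u + 3

Using the Lagrange interpolation formula with nodes 0, 5:
  L_0(u) = (u - 5) / -5
  L_1(u) = u / 5
Then g(u) = 3·L_0(u) - 7·L_1(u).
Expanding and collecting terms gives g(u) = -2u + 3.
Check: g(5) = -7. ✓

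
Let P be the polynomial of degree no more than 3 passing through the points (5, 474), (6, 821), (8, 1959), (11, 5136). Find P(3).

104

Using the Lagrange interpolation formula with nodes 5, 6, 8, 11:
  L_0(t) = (t - 6)(t - 8)(t - 11) / -18
  L_1(t) = (t - 5)(t - 8)(t - 11) / 10
  L_2(t) = (t - 5)(t - 6)(t - 11) / -18
  L_3(t) = (t - 5)(t - 6)(t - 8) / 90
Then P(t) = 474·L_0(t) + 821·L_1(t) + 1959·L_2(t) + 5136·L_3(t).
Expanding and collecting terms gives P(t) = 4t^3 - 2t^2 + 5t - 1.
Evaluating at t = 3: P(3) = 104.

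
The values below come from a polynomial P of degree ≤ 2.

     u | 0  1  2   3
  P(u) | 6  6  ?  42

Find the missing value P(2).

18

On equispaced nodes a degree-2 polynomial has vanishing third forward difference, so
  - P(0) + 3·P(1) - 3·P(2) + P(3) = 0.
Substituting the known values and solving for P(2):
  -3·P(2) = -54
  P(2) = 18.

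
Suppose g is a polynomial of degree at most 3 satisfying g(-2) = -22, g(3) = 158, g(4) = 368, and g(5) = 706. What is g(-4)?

Write g(u) = au^3 + bu^2 + cu + d. Substituting each data point gives a linear system:
  -8a + 4b - 2c + d = -22
  27a + 9b + 3c + d = 158
  64a + 16b + 4c + d = 368
  125a + 25b + 5c + d = 706
Solving the system yields a = 5, b = 4, c = -3, d = -4.
So g(u) = 5u³ + 4u² - 3u - 4.
Then g(-4) = -248.

-248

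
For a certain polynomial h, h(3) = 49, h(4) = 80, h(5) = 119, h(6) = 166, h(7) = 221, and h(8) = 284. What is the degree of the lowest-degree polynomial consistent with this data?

Forward differences of the values at t = 3, 4, 5, 6, 7, 8:
  h  : 49  80  119  166  221  284
  Δ  : 31  39  47  55  63
  Δ^2: 8  8  8  8
  Δ^3: 0  0  0
  Δ^4: 0  0
  Δ^5: 0
The second differences are constant (8) and nonzero, while all higher differences vanish, so the minimal degree is 2.

2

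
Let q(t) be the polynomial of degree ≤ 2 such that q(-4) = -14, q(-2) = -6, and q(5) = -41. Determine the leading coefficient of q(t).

-1

Write q(t) = at^2 + bt + c. Substituting each data point gives a linear system:
  16a - 4b + c = -14
  4a - 2b + c = -6
  25a + 5b + c = -41
Solving the system yields a = -1, b = -2, c = -6.
So q(t) = -t² - 2t - 6.
The leading coefficient is -1.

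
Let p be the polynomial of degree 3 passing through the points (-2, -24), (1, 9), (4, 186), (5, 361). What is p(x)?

Write p(x) = ax^3 + bx^2 + cx + d. Substituting each data point gives a linear system:
  -8a + 4b - 2c + d = -24
  a + b + c + d = 9
  64a + 16b + 4c + d = 186
  125a + 25b + 5c + d = 361
Solving the system yields a = 3, b = -1, c = 1, d = 6.
So p(x) = 3x³ - x² + x + 6.
Check: p(-2) = -24. ✓

p(x) = 3x^3 - x^2 + x + 6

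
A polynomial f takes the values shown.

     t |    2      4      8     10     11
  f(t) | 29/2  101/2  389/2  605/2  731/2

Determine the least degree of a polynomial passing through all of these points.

2

Divided differences on the nodes 2, 4, 8, 10, 11:
  order 0: 29/2  101/2  389/2  605/2  731/2
  order 1: 18  36  54  63
  order 2: 3  3  3
  order 3: 0  0
  order 4: 0
The order-2 divided differences are all 3 (nonzero) and every higher order vanishes, so the data lies on a polynomial of degree exactly 2.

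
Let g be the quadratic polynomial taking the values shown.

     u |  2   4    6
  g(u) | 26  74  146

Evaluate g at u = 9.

Write g(u) = au^2 + bu + c. Substituting each data point gives a linear system:
  4a + 2b + c = 26
  16a + 4b + c = 74
  36a + 6b + c = 146
Solving the system yields a = 3, b = 6, c = 2.
So g(u) = 3u^2 + 6u + 2.
Then g(9) = 299.

299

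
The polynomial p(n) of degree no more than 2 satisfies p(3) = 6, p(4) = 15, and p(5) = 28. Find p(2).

Forward differences of the values at n = 3, 4, 5:
  p  : 6  15  28
  Δ  : 9  13
  Δ^2: 4
The second differences are constant, confirming degree 2.
Interpolating (Newton forward form) and evaluating at n = 2 gives p(2) = 1.

1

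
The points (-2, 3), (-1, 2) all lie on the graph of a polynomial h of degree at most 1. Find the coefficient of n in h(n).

Write h(n) = an + b. Substituting each data point gives a linear system:
  -2a + b = 3
  -a + b = 2
Solving the system yields a = -1, b = 1.
So h(n) = -n + 1.
The leading coefficient is -1.

-1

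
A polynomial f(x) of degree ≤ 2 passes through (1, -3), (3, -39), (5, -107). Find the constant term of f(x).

Write f(x) = ax^2 + bx + c. Substituting each data point gives a linear system:
  a + b + c = -3
  9a + 3b + c = -39
  25a + 5b + c = -107
Solving the system yields a = -4, b = -2, c = 3.
So f(x) = -4x^2 - 2x + 3.
The constant term is 3.

3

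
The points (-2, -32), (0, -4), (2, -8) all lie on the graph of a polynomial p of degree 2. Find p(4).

Forward differences of the values at t = -2, 0, 2:
  p  : -32  -4  -8
  Δ  : 28  -4
  Δ^2: -32
The second differences are constant, confirming degree 2.
Interpolating (Newton forward form) and evaluating at t = 4 gives p(4) = -44.

-44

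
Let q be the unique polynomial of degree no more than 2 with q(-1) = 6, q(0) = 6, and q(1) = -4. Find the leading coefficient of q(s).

Write q(s) = as^2 + bs + c. Substituting each data point gives a linear system:
  a - b + c = 6
  c = 6
  a + b + c = -4
Solving the system yields a = -5, b = -5, c = 6.
So q(s) = -5s^2 - 5s + 6.
The leading coefficient is -5.

-5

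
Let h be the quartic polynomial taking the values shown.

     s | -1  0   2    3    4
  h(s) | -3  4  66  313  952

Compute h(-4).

432

Write h(s) = as^4 + bs^3 + cs^2 + ds + e. Substituting each data point gives a linear system:
  a - b + c - d + e = -3
  e = 4
  16a + 8b + 4c + 2d + e = 66
  81a + 27b + 9c + 3d + e = 313
  256a + 64b + 16c + 4d + e = 952
Solving the system yields a = 3, b = 4, c = -5, d = 1, e = 4.
So h(s) = 3s^4 + 4s^3 - 5s^2 + s + 4.
Then h(-4) = 432.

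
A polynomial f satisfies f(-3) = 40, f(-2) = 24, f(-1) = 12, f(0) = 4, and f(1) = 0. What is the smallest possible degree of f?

2

Forward differences of the values at s = -3, -2, -1, 0, 1:
  f  : 40  24  12  4  0
  Δ  : -16  -12  -8  -4
  Δ^2: 4  4  4
  Δ^3: 0  0
  Δ^4: 0
The second differences are constant (4) and nonzero, while all higher differences vanish, so the minimal degree is 2.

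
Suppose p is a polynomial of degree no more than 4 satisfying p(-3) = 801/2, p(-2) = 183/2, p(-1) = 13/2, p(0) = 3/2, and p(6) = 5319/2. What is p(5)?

Write p(s) = as^4 + bs^3 + cs^2 + ds + e. Substituting each data point gives a linear system:
  81a - 27b + 9c - 3d + e = 801/2
  16a - 8b + 4c - 2d + e = 183/2
  a - b + c - d + e = 13/2
  e = 3/2
  1296a + 216b + 36c + 6d + e = 5319/2
Solving the system yields a = 3, b = -6, c = 1, d = 5, e = 3/2.
So p(s) = 3s⁴ - 6s³ + s² + 5s + 3/2.
Then p(5) = 2353/2.

2353/2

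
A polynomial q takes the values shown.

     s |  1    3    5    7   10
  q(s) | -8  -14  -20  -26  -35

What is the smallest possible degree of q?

1

Divided differences on the nodes 1, 3, 5, 7, 10:
  order 0: -8  -14  -20  -26  -35
  order 1: -3  -3  -3  -3
  order 2: 0  0  0
  order 3: 0  0
  order 4: 0
The order-1 divided differences are all -3 (nonzero) and every higher order vanishes, so the data lies on a polynomial of degree exactly 1.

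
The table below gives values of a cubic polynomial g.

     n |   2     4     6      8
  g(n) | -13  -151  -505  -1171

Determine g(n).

g(n) = -2n^3 - 3n^2 + 5n + 5

Using the Lagrange interpolation formula with nodes 2, 4, 6, 8:
  L_0(n) = (n - 4)(n - 6)(n - 8) / -48
  L_1(n) = (n - 2)(n - 6)(n - 8) / 16
  L_2(n) = (n - 2)(n - 4)(n - 8) / -16
  L_3(n) = (n - 2)(n - 4)(n - 6) / 48
Then g(n) = -13·L_0(n) - 151·L_1(n) - 505·L_2(n) - 1171·L_3(n).
Expanding and collecting terms gives g(n) = -2n^3 - 3n^2 + 5n + 5.
Check: g(8) = -1171. ✓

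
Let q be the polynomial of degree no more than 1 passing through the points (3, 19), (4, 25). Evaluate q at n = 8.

49

Write q(n) = an + b. Substituting each data point gives a linear system:
  3a + b = 19
  4a + b = 25
Solving the system yields a = 6, b = 1.
So q(n) = 6n + 1.
Then q(8) = 49.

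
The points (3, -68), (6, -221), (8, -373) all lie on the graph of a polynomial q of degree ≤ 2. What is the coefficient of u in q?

-6

Write q(u) = au^2 + bu + c. Substituting each data point gives a linear system:
  9a + 3b + c = -68
  36a + 6b + c = -221
  64a + 8b + c = -373
Solving the system yields a = -5, b = -6, c = -5.
So q(u) = -5u^2 - 6u - 5.
The coefficient of u is -6.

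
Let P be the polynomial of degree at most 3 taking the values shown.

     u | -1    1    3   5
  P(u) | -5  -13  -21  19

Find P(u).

P(u) = u^3 - 3u^2 - 5u - 6

Using the Lagrange interpolation formula with nodes -1, 1, 3, 5:
  L_0(u) = (u - 1)(u - 3)(u - 5) / -48
  L_1(u) = (u + 1)(u - 3)(u - 5) / 16
  L_2(u) = (u + 1)(u - 1)(u - 5) / -16
  L_3(u) = (u + 1)(u - 1)(u - 3) / 48
Then P(u) = -5·L_0(u) - 13·L_1(u) - 21·L_2(u) + 19·L_3(u).
Expanding and collecting terms gives P(u) = u³ - 3u² - 5u - 6.
Check: P(-1) = -5. ✓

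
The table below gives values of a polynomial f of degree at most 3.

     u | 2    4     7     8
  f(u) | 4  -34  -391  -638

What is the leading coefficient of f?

Write f(u) = au^3 + bu^2 + cu + d. Substituting each data point gives a linear system:
  8a + 4b + 2c + d = 4
  64a + 16b + 4c + d = -34
  343a + 49b + 7c + d = -391
  512a + 64b + 8c + d = -638
Solving the system yields a = -2, b = 6, c = 1, d = -6.
So f(u) = -2u^3 + 6u^2 + u - 6.
The leading coefficient is -2.

-2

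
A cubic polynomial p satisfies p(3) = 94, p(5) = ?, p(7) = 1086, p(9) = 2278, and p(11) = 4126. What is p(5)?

406

On equispaced nodes a degree-3 polynomial has vanishing fourth forward difference, so
  p(3) - 4·p(5) + 6·p(7) - 4·p(9) + p(11) = 0.
Substituting the known values and solving for p(5):
  -4·p(5) = -1624
  p(5) = 406.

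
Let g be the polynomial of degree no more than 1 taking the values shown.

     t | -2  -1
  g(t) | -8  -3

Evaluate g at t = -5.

Using the Lagrange interpolation formula with nodes -2, -1:
  L_0(t) = (t + 1) / -1
  L_1(t) = (t + 2) / 1
Then g(t) = -8·L_0(t) - 3·L_1(t).
Expanding and collecting terms gives g(t) = 5t + 2.
Evaluating at t = -5: g(-5) = -23.

-23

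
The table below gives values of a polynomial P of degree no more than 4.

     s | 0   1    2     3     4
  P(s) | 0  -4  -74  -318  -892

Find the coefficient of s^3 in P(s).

Write P(s) = as^4 + bs^3 + cs^2 + ds + e. Substituting each data point gives a linear system:
  e = 0
  a + b + c + d + e = -4
  16a + 8b + 4c + 2d + e = -74
  81a + 27b + 9c + 3d + e = -318
  256a + 64b + 16c + 4d + e = -892
Solving the system yields a = -2, b = -6, c = -1, d = 5, e = 0.
So P(s) = -2s⁴ - 6s³ - s² + 5s.
The coefficient of s^3 is -6.

-6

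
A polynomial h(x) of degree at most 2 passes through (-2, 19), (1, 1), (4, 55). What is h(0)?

Write h(x) = ax^2 + bx + c. Substituting each data point gives a linear system:
  4a - 2b + c = 19
  a + b + c = 1
  16a + 4b + c = 55
Solving the system yields a = 4, b = -2, c = -1.
So h(x) = 4x² - 2x - 1.
Then h(0) = -1.

-1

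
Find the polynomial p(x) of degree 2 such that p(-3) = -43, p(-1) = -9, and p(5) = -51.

p(x) = -3x^2 + 5x - 1

Using the Lagrange interpolation formula with nodes -3, -1, 5:
  L_0(x) = (x + 1)(x - 5) / 16
  L_1(x) = (x + 3)(x - 5) / -12
  L_2(x) = (x + 3)(x + 1) / 48
Then p(x) = -43·L_0(x) - 9·L_1(x) - 51·L_2(x).
Expanding and collecting terms gives p(x) = -3x^2 + 5x - 1.
Check: p(5) = -51. ✓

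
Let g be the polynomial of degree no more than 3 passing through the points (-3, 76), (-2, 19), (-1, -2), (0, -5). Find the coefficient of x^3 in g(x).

-3

Write g(x) = ax^3 + bx^2 + cx + d. Substituting each data point gives a linear system:
  -27a + 9b - 3c + d = 76
  -8a + 4b - 2c + d = 19
  -a + b - c + d = -2
  d = -5
Solving the system yields a = -3, b = 0, c = 0, d = -5.
So g(x) = -3x^3 - 5.
The leading coefficient is -3.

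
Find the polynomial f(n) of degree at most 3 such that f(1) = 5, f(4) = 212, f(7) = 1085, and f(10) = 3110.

f(n) = 3n^3 + n^2 + n

Using the Lagrange interpolation formula with nodes 1, 4, 7, 10:
  L_0(n) = (n - 4)(n - 7)(n - 10) / -162
  L_1(n) = (n - 1)(n - 7)(n - 10) / 54
  L_2(n) = (n - 1)(n - 4)(n - 10) / -54
  L_3(n) = (n - 1)(n - 4)(n - 7) / 162
Then f(n) = 5·L_0(n) + 212·L_1(n) + 1085·L_2(n) + 3110·L_3(n).
Expanding and collecting terms gives f(n) = 3n^3 + n^2 + n.
Check: f(7) = 1085. ✓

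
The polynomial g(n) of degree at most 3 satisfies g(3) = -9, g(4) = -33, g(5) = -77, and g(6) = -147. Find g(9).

-573

Write g(n) = an^3 + bn^2 + cn + d. Substituting each data point gives a linear system:
  27a + 9b + 3c + d = -9
  64a + 16b + 4c + d = -33
  125a + 25b + 5c + d = -77
  216a + 36b + 6c + d = -147
Solving the system yields a = -1, b = 2, c = -1, d = 3.
So g(n) = -n³ + 2n² - n + 3.
Then g(9) = -573.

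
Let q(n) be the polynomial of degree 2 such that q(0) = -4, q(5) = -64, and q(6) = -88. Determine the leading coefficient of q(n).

-2

Write q(n) = an^2 + bn + c. Substituting each data point gives a linear system:
  c = -4
  25a + 5b + c = -64
  36a + 6b + c = -88
Solving the system yields a = -2, b = -2, c = -4.
So q(n) = -2n^2 - 2n - 4.
The leading coefficient is -2.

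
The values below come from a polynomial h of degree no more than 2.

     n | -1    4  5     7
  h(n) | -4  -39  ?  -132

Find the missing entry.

The 3 known points determine the degree-2 polynomial uniquely.
Write h(n) = an^2 + bn + c. Substituting each data point gives a linear system:
  a - b + c = -4
  16a + 4b + c = -39
  49a + 7b + c = -132
Solving the system yields a = -3, b = 2, c = 1.
So h(n) = -3n^2 + 2n + 1.
Then h(5) = -64.

-64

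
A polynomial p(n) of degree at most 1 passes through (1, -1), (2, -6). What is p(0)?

Write p(n) = an + b. Substituting each data point gives a linear system:
  a + b = -1
  2a + b = -6
Solving the system yields a = -5, b = 4.
So p(n) = -5n + 4.
Then p(0) = 4.

4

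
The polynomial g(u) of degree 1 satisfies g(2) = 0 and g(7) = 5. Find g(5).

3

Using the Lagrange interpolation formula with nodes 2, 7:
  L_0(u) = (u - 7) / -5
  L_1(u) = (u - 2) / 5
Then g(u) = 0·L_0(u) + 5·L_1(u).
Expanding and collecting terms gives g(u) = u - 2.
Evaluating at u = 5: g(5) = 3.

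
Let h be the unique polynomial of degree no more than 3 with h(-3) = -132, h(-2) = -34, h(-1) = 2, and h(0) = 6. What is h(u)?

h(u) = 5u^3 - u^2 - 2u + 6

Write h(u) = au^3 + bu^2 + cu + d. Substituting each data point gives a linear system:
  -27a + 9b - 3c + d = -132
  -8a + 4b - 2c + d = -34
  -a + b - c + d = 2
  d = 6
Solving the system yields a = 5, b = -1, c = -2, d = 6.
So h(u) = 5u^3 - u^2 - 2u + 6.
Check: h(-3) = -132. ✓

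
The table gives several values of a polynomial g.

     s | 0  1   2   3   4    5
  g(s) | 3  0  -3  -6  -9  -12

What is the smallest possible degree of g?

Forward differences of the values at s = 0, 1, 2, 3, 4, 5:
  g  : 3  0  -3  -6  -9  -12
  Δ  : -3  -3  -3  -3  -3
  Δ^2: 0  0  0  0
  Δ^3: 0  0  0
  Δ^4: 0  0
  Δ^5: 0
The first differences are constant (-3) and nonzero, while all higher differences vanish, so the minimal degree is 1.

1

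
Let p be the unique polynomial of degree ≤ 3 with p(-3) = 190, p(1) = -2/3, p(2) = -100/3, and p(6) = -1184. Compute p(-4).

1298/3

Using the Lagrange interpolation formula with nodes -3, 1, 2, 6:
  L_0(u) = (u - 1)(u - 2)(u - 6) / -180
  L_1(u) = (u + 3)(u - 2)(u - 6) / 20
  L_2(u) = (u + 3)(u - 1)(u - 6) / -20
  L_3(u) = (u + 3)(u - 1)(u - 2) / 180
Then p(u) = 190·L_0(u) - 2/3·L_1(u) - 100/3·L_2(u) - 1184·L_3(u).
Expanding and collecting terms gives p(u) = -6u^3 + 3u^2 + (1/3)u + 2.
Evaluating at u = -4: p(-4) = 1298/3.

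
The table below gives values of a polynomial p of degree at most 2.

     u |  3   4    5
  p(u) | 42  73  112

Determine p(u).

p(u) = 4u^2 + 3u - 3

Write p(u) = au^2 + bu + c. Substituting each data point gives a linear system:
  9a + 3b + c = 42
  16a + 4b + c = 73
  25a + 5b + c = 112
Solving the system yields a = 4, b = 3, c = -3.
So p(u) = 4u^2 + 3u - 3.
Check: p(4) = 73. ✓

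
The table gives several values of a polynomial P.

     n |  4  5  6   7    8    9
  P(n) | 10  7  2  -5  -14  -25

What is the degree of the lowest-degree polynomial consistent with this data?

Forward differences of the values at n = 4, 5, 6, 7, 8, 9:
  P  : 10  7  2  -5  -14  -25
  Δ  : -3  -5  -7  -9  -11
  Δ^2: -2  -2  -2  -2
  Δ^3: 0  0  0
  Δ^4: 0  0
  Δ^5: 0
The second differences are constant (-2) and nonzero, while all higher differences vanish, so the minimal degree is 2.

2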